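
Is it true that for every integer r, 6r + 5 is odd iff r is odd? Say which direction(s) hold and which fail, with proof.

Not equivalent: only (⇐) holds.

(→) This fails: take r = 2. Then 6r + 5 = 17, which is odd, yet r = 2 is even, not odd.

(←) Suppose r is odd. Since 6 is even, 6r is even for every r, so 6r + 5 has the same parity as 5, which is odd. Hence 6r + 5 is odd.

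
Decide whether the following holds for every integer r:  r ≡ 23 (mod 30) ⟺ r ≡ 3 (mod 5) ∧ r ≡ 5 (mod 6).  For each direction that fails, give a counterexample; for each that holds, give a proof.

Both directions hold.

(⇐) If r ≡ 3 (mod 5) and r ≡ 5 (mod 6), then by the Chinese remainder theorem r ≡ 23 (mod 30). This is exactly r ≡ 23 (mod 30).

(⇒) Suppose r ≡ 23 (mod 30); write r = 30j + 23. Since 5 ∣ 30, reducing mod 5 gives r ≡ 23 ≡ 3 (mod 5); since 6 ∣ 30, reducing mod 6 gives r ≡ 23 ≡ 5 (mod 6).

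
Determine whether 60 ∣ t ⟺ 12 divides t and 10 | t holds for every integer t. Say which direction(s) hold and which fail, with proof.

(⇒) If 60 ∣ t, write t = 60q. Since 60 = 5·12, t = 12·(5q), so 12 ∣ t; and since 60 = 6·10, t = 10·(6q), so 10 ∣ t.

(⇐) Suppose 12 ∣ t and 10 ∣ t. Any common multiple of 12 and 10 is a multiple of their lcm; here lcm(12, 10) = 12·10/gcd(12, 10) = 120/2 = 60, so 60 ∣ t.

Equivalent; both directions hold.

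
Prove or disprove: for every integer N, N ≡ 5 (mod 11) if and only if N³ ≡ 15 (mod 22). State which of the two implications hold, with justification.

The forward direction fails; the converse holds.

(→) This fails: take N = 16. Then 16 ≡ 5 (mod 11), but 16³ = 4096 ≡ 4 (mod 22), not 15.

(←) Conversely, the residues r modulo 22 with r³ ≡ 15 (mod 22) are exactly {5}, and each is ≡ 5 (mod 11).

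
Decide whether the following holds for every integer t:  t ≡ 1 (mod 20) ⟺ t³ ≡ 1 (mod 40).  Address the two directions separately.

Not equivalent: only (⇐) holds.

(⟹) This fails: take t = 21. Then 21 ≡ 1 (mod 20), but 21³ = 9261 ≡ 21 (mod 40), not 1.

(⟸) Conversely, the residues r modulo 40 with r³ ≡ 1 (mod 40) are exactly {1}, and each is ≡ 1 (mod 20).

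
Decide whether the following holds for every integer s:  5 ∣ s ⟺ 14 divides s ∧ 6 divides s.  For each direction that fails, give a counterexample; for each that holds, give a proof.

(⇒) fails and (⇐) fails.

(⇒) This fails: take s = 5. Certainly 5 ∣ 5, but 14 ∤ 5.

(⇐) This fails: take s = 42. Both 14 ∣ 42 and 6 ∣ 42, yet 42 is not a multiple of 5 (since 42 = 8·5 + 2), so 5 ∤ 42.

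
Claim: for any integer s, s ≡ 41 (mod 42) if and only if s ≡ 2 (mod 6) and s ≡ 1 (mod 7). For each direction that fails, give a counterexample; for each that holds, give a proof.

Neither implication holds.

[⇒] This fails: s = 41 gives 41 ≡ 41 (mod 42) but 41 ≡ 5 (mod 6), so the conjunction on the right does not hold.

[⇐] This fails: s = 8 satisfies both congruences on the right (8 ≡ 2 mod 6 and 8 ≡ 1 mod 7) yet 8 ≡ 8 (mod 42), not 41.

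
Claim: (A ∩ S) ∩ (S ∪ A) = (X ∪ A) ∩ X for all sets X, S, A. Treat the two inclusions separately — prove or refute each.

Both inclusions fail.

(⊆) This inclusion fails. Take X = ∅, S = {1}, A = {1}; then 1 ∈ (A ∩ S) ∩ (S ∪ A) but 1 ∉ (X ∪ A) ∩ X.

(⊇) This inclusion fails. Take X = {1}, S = ∅, A = ∅; then 1 ∈ (X ∪ A) ∩ X but 1 ∉ (A ∩ S) ∩ (S ∪ A).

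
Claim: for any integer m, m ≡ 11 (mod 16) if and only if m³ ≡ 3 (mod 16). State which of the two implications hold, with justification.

(⟹) Suppose m ≡ 11 (mod 16). Write m = 16j + 11. Then (16j + 11)³ = 4096j³ + 8448j² + 5808j + 1331 = 16(256j³ + 528j² + 363j + 83) + 3, so m³ ≡ 3 (mod 16).

(⟸) Conversely, suppose m³ ≡ 3 (mod 16). The only residue r in {0, …, 15} with r³ ≡ 3 (mod 16) is r = 11, so m ≡ 11 (mod 16).

Both directions hold; the statement is true.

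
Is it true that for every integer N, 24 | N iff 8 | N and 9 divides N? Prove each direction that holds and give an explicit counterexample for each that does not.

Not equivalent: only (⇐) holds.

(⟹) This fails: take N = 24. Certainly 24 ∣ 24, but 9 ∤ 24.

(⟸) Suppose 8 ∣ N and 9 ∣ N. Any common multiple of 8 and 9 is a multiple of their lcm; here gcd(8, 9) = 1, so lcm(8, 9) = 8·9 = 72, so 72 ∣ N. Since 24 ∣ 72, it follows that 24 ∣ N.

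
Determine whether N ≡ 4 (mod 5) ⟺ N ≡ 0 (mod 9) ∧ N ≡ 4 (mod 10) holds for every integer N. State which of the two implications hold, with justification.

[⇐] If N ≡ 0 (mod 9) and N ≡ 4 (mod 10), then by the Chinese remainder theorem N ≡ 54 (mod 90). Since 54 ≡ 4 (mod 5) and 5 ∣ 90, we get N ≡ 4 (mod 5).

[⇒] This fails: N = 64 gives 64 ≡ 4 (mod 5) but 64 ≡ 1 (mod 9), so the conjunction on the right does not hold.

Only the converse holds.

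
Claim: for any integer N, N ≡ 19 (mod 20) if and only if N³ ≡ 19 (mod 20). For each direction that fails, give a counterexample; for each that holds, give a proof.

Both implications hold.

(⟹) Suppose N ≡ 19 (mod 20). Write N = 20j + 19. Then (20j + 19)³ = 8000j³ + 22800j² + 21660j + 6859 = 20(400j³ + 1140j² + 1083j + 342) + 19, so N³ ≡ 19 (mod 20).

(⟸) Conversely, suppose N³ ≡ 19 (mod 20). The only residue r in {0, …, 19} with r³ ≡ 19 (mod 20) is r = 19, so N ≡ 19 (mod 20).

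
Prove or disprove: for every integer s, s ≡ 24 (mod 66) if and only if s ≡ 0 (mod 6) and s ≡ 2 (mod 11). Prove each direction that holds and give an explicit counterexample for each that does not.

(⟸) If s ≡ 0 (mod 6) and s ≡ 2 (mod 11), then by the Chinese remainder theorem s ≡ 24 (mod 66). This is exactly s ≡ 24 (mod 66).

(⟹) Suppose s ≡ 24 (mod 66); write s = 66j + 24. Since 6 ∣ 66, reducing mod 6 gives s ≡ 24 ≡ 0 (mod 6); since 11 ∣ 66, reducing mod 11 gives s ≡ 24 ≡ 2 (mod 11).

Both directions hold.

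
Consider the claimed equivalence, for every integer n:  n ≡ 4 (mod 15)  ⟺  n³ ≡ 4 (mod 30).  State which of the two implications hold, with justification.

Only the converse holds.

[⇒] This fails: take n = 19. Then 19 ≡ 4 (mod 15), but 19³ = 6859 ≡ 19 (mod 30), not 4.

[⇐] Conversely, the residues r modulo 30 with r³ ≡ 4 (mod 30) are exactly {4}, and each is ≡ 4 (mod 15).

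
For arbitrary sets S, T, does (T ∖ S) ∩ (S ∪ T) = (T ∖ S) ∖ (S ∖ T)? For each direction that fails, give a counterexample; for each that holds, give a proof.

Both inclusions hold.

(⟹) Let x ∈ (T ∖ S) ∩ (S ∪ T). Then x ∈ T and x ∉ S, from which x ∈ (T ∖ S) ∖ (S ∖ T).

(⟸) Let x ∈ (T ∖ S) ∖ (S ∖ T). Then x ∈ T and x ∉ S, from which x ∈ (T ∖ S) ∩ (S ∪ T).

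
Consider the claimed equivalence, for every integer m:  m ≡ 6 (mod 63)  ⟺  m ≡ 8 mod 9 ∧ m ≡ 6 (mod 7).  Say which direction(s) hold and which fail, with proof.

Neither implication holds.

[⇒] This fails: m = 6 gives 6 ≡ 6 (mod 63) but 6 ≡ 6 (mod 9), so the conjunction on the right does not hold.

[⇐] This fails: m = 62 satisfies both congruences on the right (62 ≡ 8 mod 9 and 62 ≡ 6 mod 7) yet 62 ≡ 62 (mod 63), not 6.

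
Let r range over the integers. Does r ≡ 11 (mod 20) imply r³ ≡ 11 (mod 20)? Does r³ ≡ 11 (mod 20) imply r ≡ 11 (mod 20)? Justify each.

Forward direction. Suppose r ≡ 11 (mod 20). Write r = 20j + 11. Then (20j + 11)³ = 8000j³ + 13200j² + 7260j + 1331 = 20(400j³ + 660j² + 363j + 66) + 11, so r³ ≡ 11 (mod 20).

Converse. Suppose r³ ≡ 11 (mod 20). The only residue r in {0, …, 19} with r³ ≡ 11 (mod 20) is r = 11, so r ≡ 11 (mod 20).

Equivalent; both directions hold.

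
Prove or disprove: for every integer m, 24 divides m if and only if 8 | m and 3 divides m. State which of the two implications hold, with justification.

Both directions hold; the statement is true.

[⇒] If 24 ∣ m, write m = 24q. Since 24 = 3·8, m = 8·(3q), so 8 ∣ m; and since 24 = 8·3, m = 3·(8q), so 3 ∣ m.

[⇐] Suppose 8 ∣ m and 3 ∣ m. Any common multiple of 8 and 3 is a multiple of their lcm; here gcd(8, 3) = 1, so lcm(8, 3) = 8·3 = 24, so 24 ∣ m.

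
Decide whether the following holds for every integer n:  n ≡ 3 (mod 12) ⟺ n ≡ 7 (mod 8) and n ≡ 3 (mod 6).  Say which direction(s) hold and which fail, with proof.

Only the converse holds.

(⇐) If n ≡ 7 (mod 8) and n ≡ 3 (mod 6), then by the Chinese remainder theorem n ≡ 15 (mod 24). Since 15 ≡ 3 (mod 12) and 12 ∣ 24, we get n ≡ 3 (mod 12).

(⇒) This fails: n = 3 gives 3 ≡ 3 (mod 12) but 3 ≡ 3 (mod 8), so the conjunction on the right does not hold.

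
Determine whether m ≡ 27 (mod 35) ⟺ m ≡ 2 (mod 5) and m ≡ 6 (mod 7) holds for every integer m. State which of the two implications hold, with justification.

The biconditional holds.

(⟸) If m ≡ 2 (mod 5) and m ≡ 6 (mod 7), then by the Chinese remainder theorem m ≡ 27 (mod 35). This is exactly m ≡ 27 (mod 35).

(⟹) Suppose m ≡ 27 (mod 35); write m = 35j + 27. Since 5 ∣ 35, reducing mod 5 gives m ≡ 27 ≡ 2 (mod 5); since 7 ∣ 35, reducing mod 7 gives m ≡ 27 ≡ 6 (mod 7).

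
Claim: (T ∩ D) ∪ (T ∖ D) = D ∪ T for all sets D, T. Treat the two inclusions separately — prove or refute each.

(⊆) holds; (⊇) fails.

(⊆) Let x ∈ (T ∩ D) ∪ (T ∖ D). Then either x ∈ T and x ∉ D; or x ∈ D ∩ T. In each case x ∈ D ∪ T, so (T ∩ D) ∪ (T ∖ D) ⊆ D ∪ T.

(⊇) This inclusion fails. Take D = {1}, T = ∅; then 1 ∈ D ∪ T but 1 ∉ (T ∩ D) ∪ (T ∖ D).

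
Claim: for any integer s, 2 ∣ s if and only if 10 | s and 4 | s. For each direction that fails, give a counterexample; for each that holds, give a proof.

(⇒) fails; (⇐) holds.

(→) This fails: take s = 2. Certainly 2 ∣ 2, but 10 ∤ 2.

(←) Suppose 10 ∣ s and 4 ∣ s. Any common multiple of 10 and 4 is a multiple of their lcm; here lcm(10, 4) = 10·4/gcd(10, 4) = 40/2 = 20, so 20 ∣ s. Since 2 ∣ 20, it follows that 2 ∣ s.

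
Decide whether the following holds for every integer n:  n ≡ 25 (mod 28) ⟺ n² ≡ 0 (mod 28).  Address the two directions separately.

(⇒) fails and (⇐) fails.

(⟹) This fails: take n = 25. Then 25 ≡ 25 (mod 28), but 25² = 625 ≡ 9 (mod 28), not 0.

(⟸) This fails: take n = 0. Then 0² = 0 ≡ 0 (mod 28), yet 0 ≡ 0 (mod 28), not 25.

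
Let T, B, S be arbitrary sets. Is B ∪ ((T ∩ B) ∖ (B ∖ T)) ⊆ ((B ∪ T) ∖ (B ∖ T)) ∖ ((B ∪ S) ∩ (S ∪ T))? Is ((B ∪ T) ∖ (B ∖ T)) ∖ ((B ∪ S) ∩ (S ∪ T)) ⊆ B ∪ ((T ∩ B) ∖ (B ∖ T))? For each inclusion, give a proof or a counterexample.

(⊆) This inclusion fails. Take T = ∅, B = {1}, S = ∅; then 1 ∈ B ∪ ((T ∩ B) ∖ (B ∖ T)) but 1 ∉ ((B ∪ T) ∖ (B ∖ T)) ∖ ((B ∪ S) ∩ (S ∪ T)).

(⊇) This inclusion fails. Take T = {1}, B = ∅, S = ∅; then 1 ∈ ((B ∪ T) ∖ (B ∖ T)) ∖ ((B ∪ S) ∩ (S ∪ T)) but 1 ∉ B ∪ ((T ∩ B) ∖ (B ∖ T)).

Neither inclusion holds.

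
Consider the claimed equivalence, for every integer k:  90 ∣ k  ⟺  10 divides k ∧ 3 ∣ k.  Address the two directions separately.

(⟹) If 90 ∣ k, write k = 90q. Since 90 = 9·10, k = 10·(9q), so 10 ∣ k; and since 90 = 30·3, k = 3·(30q), so 3 ∣ k.

(⟸) This fails: take k = 30. Both 10 ∣ 30 and 3 ∣ 30, yet 30 is not a multiple of 90 (since 30 = 0·90 + 30), so 90 ∤ 30.

(⇒) holds; (⇐) fails.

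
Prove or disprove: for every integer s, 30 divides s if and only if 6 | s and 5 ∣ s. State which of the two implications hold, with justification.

[⇒] If 30 ∣ s, write s = 30q. Since 30 = 5·6, s = 6·(5q), so 6 ∣ s; and since 30 = 6·5, s = 5·(6q), so 5 ∣ s.

[⇐] Suppose 6 ∣ s and 5 ∣ s. Any common multiple of 6 and 5 is a multiple of their lcm; here gcd(6, 5) = 1, so lcm(6, 5) = 6·5 = 30, so 30 ∣ s.

The biconditional holds.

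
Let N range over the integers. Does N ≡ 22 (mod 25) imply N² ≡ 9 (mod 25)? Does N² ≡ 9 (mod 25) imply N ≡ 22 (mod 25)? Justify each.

The forward direction holds; the converse fails.

(⇒) Suppose N ≡ 22 (mod 25). Write N = 25j + 22. Then (25j + 22)² = 625j² + 1100j + 484 = 25(25j² + 44j + 19) + 9, so N² ≡ 9 (mod 25).

(⇐) This fails: take N = 3. Then 3² = 9 ≡ 9 (mod 25), yet 3 ≡ 3 (mod 25), not 22.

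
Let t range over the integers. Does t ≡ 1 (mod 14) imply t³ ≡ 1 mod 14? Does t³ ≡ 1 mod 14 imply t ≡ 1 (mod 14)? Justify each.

Forward direction. Suppose t ≡ 1 (mod 14). Write t = 14j + 1. Then (14j + 1)³ = 2744j³ + 588j² + 42j + 1 = 14(196j³ + 42j² + 3j) + 1, so t³ ≡ 1 (mod 14).

Converse. This fails: take t = 9. Then 9³ = 729 ≡ 1 (mod 14), yet 9 ≡ 9 (mod 14), not 1.

Only the forward implication holds.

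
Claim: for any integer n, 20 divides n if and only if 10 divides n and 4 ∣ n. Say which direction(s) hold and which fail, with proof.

(⟹) If 20 ∣ n, write n = 20q. Since 20 = 2·10, n = 10·(2q), so 10 ∣ n; and since 20 = 5·4, n = 4·(5q), so 4 ∣ n.

(⟸) Suppose 10 ∣ n and 4 ∣ n. Any common multiple of 10 and 4 is a multiple of their lcm; here lcm(10, 4) = 10·4/gcd(10, 4) = 40/2 = 20, so 20 ∣ n.

Both implications hold.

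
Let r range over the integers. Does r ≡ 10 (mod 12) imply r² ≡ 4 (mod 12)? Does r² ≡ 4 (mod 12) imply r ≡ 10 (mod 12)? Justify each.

(⟹) Suppose r ≡ 10 (mod 12). Write r = 12j + 10. Then (12j + 10)² = 144j² + 240j + 100 = 12(12j² + 20j + 8) + 4, so r² ≡ 4 (mod 12).

(⟸) This fails: take r = 2. Then 2² = 4 ≡ 4 (mod 12), yet 2 ≡ 2 (mod 12), not 10.

Only the forward direction holds.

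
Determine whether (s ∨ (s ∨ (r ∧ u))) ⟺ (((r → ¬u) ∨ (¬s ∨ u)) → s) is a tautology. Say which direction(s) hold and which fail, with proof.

(⇒) fails; (⇐) holds.

(⇐) Assume the antecedent. If u is true, the antecedent forces (u = T, s = T, r = F) or (u = T, s = T, r = T), and s ∨ (s ∨ (r ∧ u)) holds there. If u is false, the antecedent forces (u = F, s = T, r = F) or (u = F, s = T, r = T), and s ∨ (s ∨ (r ∧ u)) holds there. Either way s ∨ (s ∨ (r ∧ u)) holds.

(⇒) This fails. Under u = T, s = F, r = T, the left side is true but the right side is false.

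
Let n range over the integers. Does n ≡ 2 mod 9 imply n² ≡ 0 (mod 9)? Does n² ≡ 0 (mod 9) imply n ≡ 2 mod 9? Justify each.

(⟹) This fails: take n = 2. Then 2 ≡ 2 (mod 9), but 2² = 4 ≡ 4 (mod 9), not 0.

(⟸) This fails: take n = 0. Then 0² = 0 ≡ 0 (mod 9), yet 0 ≡ 0 (mod 9), not 2.

Both directions fail.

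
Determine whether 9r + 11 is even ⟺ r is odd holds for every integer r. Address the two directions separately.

The biconditional holds.

(⟹) Suppose 9r + 11 is even. Since 9 is odd, 9r and r have the same parity, so 9r + 11 ≡ r + 11 (mod 2). As 11 is odd, 9r + 11 is even exactly when r is odd. Thus r is odd.

(⟸) Conversely, suppose r is odd; write r = 2j + 1. Then 9r + 11 = 9·(2j + 1) + 11 = 2·9j + 20, which is even.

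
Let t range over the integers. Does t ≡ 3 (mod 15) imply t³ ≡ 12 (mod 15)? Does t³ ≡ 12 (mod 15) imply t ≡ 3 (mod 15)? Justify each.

Both directions hold.

(⇒) Suppose t ≡ 3 (mod 15). Write t = 15j + 3. Then (15j + 3)³ = 3375j³ + 2025j² + 405j + 27 = 15(225j³ + 135j² + 27j + 1) + 12, so t³ ≡ 12 (mod 15).

(⇐) Conversely, suppose t³ ≡ 12 (mod 15). The only residue r in {0, …, 14} with r³ ≡ 12 (mod 15) is r = 3, so t ≡ 3 (mod 15).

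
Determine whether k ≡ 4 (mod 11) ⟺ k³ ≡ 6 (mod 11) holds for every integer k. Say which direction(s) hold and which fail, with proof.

Neither implication holds.

[⇒] This fails: take k = 4. Then 4 ≡ 4 (mod 11), but 4³ = 64 ≡ 9 (mod 11), not 6.

[⇐] This fails: take k = 8. Then 8³ = 512 ≡ 6 (mod 11), yet 8 ≡ 8 (mod 11), not 4.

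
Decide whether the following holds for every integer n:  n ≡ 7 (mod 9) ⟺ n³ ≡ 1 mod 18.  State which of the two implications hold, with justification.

Neither implication holds.

(⇒) This fails: take n = 16. Then 16 ≡ 7 (mod 9), but 16³ = 4096 ≡ 10 (mod 18), not 1.

(⇐) This fails: take n = 1. Then 1³ = 1 ≡ 1 (mod 18), yet 1 ≡ 1 (mod 9), not 7.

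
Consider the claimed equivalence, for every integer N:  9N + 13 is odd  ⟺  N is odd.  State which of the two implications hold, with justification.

(⇒) This fails: N = 6 gives 9N + 13 = 67, which is odd, but 6 is even, not odd.

(⇐) This also fails: N = 7 is odd, but 9N + 13 = 76 is even, not odd.

Neither implication holds.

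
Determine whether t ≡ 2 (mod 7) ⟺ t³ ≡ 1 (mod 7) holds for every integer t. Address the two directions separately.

[⇒] Suppose t ≡ 2 (mod 7). Write t = 7j + 2. Then (7j + 2)³ = 343j³ + 294j² + 84j + 8 = 7(49j³ + 42j² + 12j + 1) + 1, so t³ ≡ 1 (mod 7).

[⇐] This fails: take t = 1. Then 1³ = 1 ≡ 1 (mod 7), yet 1 ≡ 1 (mod 7), not 2.

Not equivalent: only (⇒) holds.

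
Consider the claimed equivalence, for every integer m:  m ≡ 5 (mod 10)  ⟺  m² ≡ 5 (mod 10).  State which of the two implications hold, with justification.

(→) Suppose m ≡ 5 (mod 10). Write m = 10j + 5. Then (10j + 5)² = 100j² + 100j + 25 = 10(10j² + 10j + 2) + 5, so m² ≡ 5 (mod 10).

(←) Conversely, suppose m² ≡ 5 (mod 10). The only residue r in {0, …, 9} with r² ≡ 5 (mod 10) is r = 5, so m ≡ 5 (mod 10).

Equivalent; both directions hold.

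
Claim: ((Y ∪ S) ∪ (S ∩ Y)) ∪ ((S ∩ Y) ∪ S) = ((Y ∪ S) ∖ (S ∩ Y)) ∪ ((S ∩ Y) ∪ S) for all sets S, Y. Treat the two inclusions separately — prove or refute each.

Both inclusions hold; the sets are equal.

Forward inclusion. Let x ∈ ((Y ∪ S) ∪ (S ∩ Y)) ∪ ((S ∩ Y) ∪ S). Then either x ∈ S and x ∉ Y; or x ∈ Y and x ∉ S; or x ∈ S ∩ Y. In each case x ∈ ((Y ∪ S) ∖ (S ∩ Y)) ∪ ((S ∩ Y) ∪ S), so ((Y ∪ S) ∪ (S ∩ Y)) ∪ ((S ∩ Y) ∪ S) ⊆ ((Y ∪ S) ∖ (S ∩ Y)) ∪ ((S ∩ Y) ∪ S).

Reverse inclusion. Let x ∈ ((Y ∪ S) ∖ (S ∩ Y)) ∪ ((S ∩ Y) ∪ S). Then either x ∈ S and x ∉ Y; or x ∈ Y and x ∉ S; or x ∈ S ∩ Y. In each case x ∈ ((Y ∪ S) ∪ (S ∩ Y)) ∪ ((S ∩ Y) ∪ S), so ((Y ∪ S) ∖ (S ∩ Y)) ∪ ((S ∩ Y) ∪ S) ⊆ ((Y ∪ S) ∪ (S ∩ Y)) ∪ ((S ∩ Y) ∪ S).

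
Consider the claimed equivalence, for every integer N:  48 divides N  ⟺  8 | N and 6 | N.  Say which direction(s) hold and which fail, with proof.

Not equivalent: only (⇒) holds.

(→) If 48 ∣ N, write N = 48q. Since 48 = 6·8, N = 8·(6q), so 8 ∣ N; and since 48 = 8·6, N = 6·(8q), so 6 ∣ N.

(←) This fails: take N = 24. Both 8 ∣ 24 and 6 ∣ 24, yet 24 is not a multiple of 48 (since 24 = 0·48 + 24), so 48 ∤ 24.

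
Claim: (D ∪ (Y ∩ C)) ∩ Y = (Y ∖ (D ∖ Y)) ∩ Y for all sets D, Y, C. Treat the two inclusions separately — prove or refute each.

The sets are not equal: only the forward inclusion holds.

Forward inclusion. Let x ∈ (D ∪ (Y ∩ C)) ∩ Y. Then either x ∈ D ∩ Y and x ∉ C; or x ∈ Y ∩ C and x ∉ D; or x ∈ D ∩ Y ∩ C. In each case x ∈ (Y ∖ (D ∖ Y)) ∩ Y, so (D ∪ (Y ∩ C)) ∩ Y ⊆ (Y ∖ (D ∖ Y)) ∩ Y.

Reverse inclusion. This inclusion fails. Take D = ∅, Y = {1}, C = ∅; then 1 ∈ (Y ∖ (D ∖ Y)) ∩ Y but 1 ∉ (D ∪ (Y ∩ C)) ∩ Y.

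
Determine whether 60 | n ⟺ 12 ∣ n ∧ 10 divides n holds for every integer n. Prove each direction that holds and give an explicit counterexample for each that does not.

Equivalent; both directions hold.

(→) If 60 ∣ n, write n = 60q. Since 60 = 5·12, n = 12·(5q), so 12 ∣ n; and since 60 = 6·10, n = 10·(6q), so 10 ∣ n.

(←) Suppose 12 ∣ n and 10 ∣ n. Any common multiple of 12 and 10 is a multiple of their lcm; here lcm(12, 10) = 12·10/gcd(12, 10) = 120/2 = 60, so 60 ∣ n.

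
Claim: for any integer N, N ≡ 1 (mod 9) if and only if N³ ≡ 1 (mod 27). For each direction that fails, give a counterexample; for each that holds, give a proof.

Equivalent; both directions hold.

(⟹) Suppose N ≡ 1 (mod 9). Working modulo 27, N ∈ {1, 10, 19}; for each such r, r³ ≡ 1 (mod 27).

(⟸) Conversely, the residues r modulo 27 with r³ ≡ 1 (mod 27) are exactly {1, 10, 19}, and each is ≡ 1 (mod 9).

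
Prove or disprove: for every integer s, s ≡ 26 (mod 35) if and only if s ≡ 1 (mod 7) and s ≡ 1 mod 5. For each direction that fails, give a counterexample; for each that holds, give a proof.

(⇒) fails and (⇐) fails.

Forward direction. This fails: s = 26 gives 26 ≡ 26 (mod 35) but 26 ≡ 5 (mod 7), so the conjunction on the right does not hold.

Converse. This fails: s = 1 satisfies both congruences on the right (1 ≡ 1 mod 7 and 1 ≡ 1 mod 5) yet 1 ≡ 1 (mod 35), not 26.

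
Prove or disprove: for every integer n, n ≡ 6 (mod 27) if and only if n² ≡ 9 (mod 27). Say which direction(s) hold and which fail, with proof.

Converse. This fails: take n = 3. Then 3² = 9 ≡ 9 (mod 27), yet 3 ≡ 3 (mod 27), not 6.

Forward direction. Suppose n ≡ 6 (mod 27). Write n = 27j + 6. Then (27j + 6)² = 729j² + 324j + 36 = 27(27j² + 12j + 1) + 9, so n² ≡ 9 (mod 27).

(⇒) holds; (⇐) fails.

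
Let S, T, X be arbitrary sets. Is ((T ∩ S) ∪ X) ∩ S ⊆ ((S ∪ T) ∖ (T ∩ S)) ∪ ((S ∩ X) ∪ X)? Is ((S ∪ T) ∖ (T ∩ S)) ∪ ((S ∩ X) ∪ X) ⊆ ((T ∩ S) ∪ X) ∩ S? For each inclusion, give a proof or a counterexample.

Both inclusions fail.

Forward inclusion. This inclusion fails. Take S = {1}, T = {1}, X = ∅; then 1 ∈ ((T ∩ S) ∪ X) ∩ S but 1 ∉ ((S ∪ T) ∖ (T ∩ S)) ∪ ((S ∩ X) ∪ X).

Reverse inclusion. This inclusion fails. Take S = {1}, T = ∅, X = ∅; then 1 ∈ ((S ∪ T) ∖ (T ∩ S)) ∪ ((S ∩ X) ∪ X) but 1 ∉ ((T ∩ S) ∪ X) ∩ S.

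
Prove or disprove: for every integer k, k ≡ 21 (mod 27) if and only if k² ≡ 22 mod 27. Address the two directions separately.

(⇒) This fails: take k = 21. Then 21 ≡ 21 (mod 27), but 21² = 441 ≡ 9 (mod 27), not 22.

(⇐) This fails: take k = 7. Then 7² = 49 ≡ 22 (mod 27), yet 7 ≡ 7 (mod 27), not 21.

Both directions fail.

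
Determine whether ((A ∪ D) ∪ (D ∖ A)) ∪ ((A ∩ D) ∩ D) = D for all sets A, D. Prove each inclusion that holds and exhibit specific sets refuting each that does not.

Reverse inclusion. Let x ∈ D. Then either x ∈ D and x ∉ A; or x ∈ A ∩ D. In each case x ∈ ((A ∪ D) ∪ (D ∖ A)) ∪ ((A ∩ D) ∩ D), so D ⊆ ((A ∪ D) ∪ (D ∖ A)) ∪ ((A ∩ D) ∩ D).

Forward inclusion. This inclusion fails. Take A = {1}, D = ∅; then 1 ∈ ((A ∪ D) ∪ (D ∖ A)) ∪ ((A ∩ D) ∩ D) but 1 ∉ D.

The sets are not equal: only the reverse inclusion holds.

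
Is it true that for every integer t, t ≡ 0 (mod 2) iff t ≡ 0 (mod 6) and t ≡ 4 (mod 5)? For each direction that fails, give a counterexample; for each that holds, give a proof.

[⇒] This fails: t = 0 gives 0 ≡ 0 (mod 2) but 0 ≡ 0 (mod 5), so the conjunction on the right does not hold.

[⇐] Conversely, if t ≡ 0 (mod 6) and t ≡ 4 (mod 5), then by the Chinese remainder theorem t ≡ 24 (mod 30). Since 24 ≡ 0 (mod 2) and 2 ∣ 30, we get t ≡ 0 (mod 2).

(⇒) fails; (⇐) holds.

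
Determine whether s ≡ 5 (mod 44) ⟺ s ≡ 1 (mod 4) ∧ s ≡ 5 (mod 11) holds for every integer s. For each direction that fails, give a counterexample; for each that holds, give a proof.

Both directions hold.

[⇒] Suppose s ≡ 5 (mod 44); write s = 44j + 5. Since 4 ∣ 44, reducing mod 4 gives s ≡ 5 ≡ 1 (mod 4); since 11 ∣ 44, reducing mod 11 gives s ≡ 5 (mod 11).

[⇐] Conversely, if s ≡ 1 (mod 4) and s ≡ 5 (mod 11), then by the Chinese remainder theorem s ≡ 5 (mod 44). This is exactly s ≡ 5 (mod 44).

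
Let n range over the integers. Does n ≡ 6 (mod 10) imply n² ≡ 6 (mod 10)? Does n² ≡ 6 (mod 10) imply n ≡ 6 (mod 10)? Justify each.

(⇒) Suppose n ≡ 6 (mod 10). Write n = 10j + 6. Then (10j + 6)² = 100j² + 120j + 36 = 10(10j² + 12j + 3) + 6, so n² ≡ 6 (mod 10).

(⇐) This fails: take n = 4. Then 4² = 16 ≡ 6 (mod 10), yet 4 ≡ 4 (mod 10), not 6.

Not equivalent: only (⇒) holds.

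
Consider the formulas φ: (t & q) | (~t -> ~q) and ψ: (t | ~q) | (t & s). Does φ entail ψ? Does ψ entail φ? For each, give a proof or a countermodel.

The biconditional holds.

(⟹) Assume the antecedent. If t is true, (t | ~q) | (t & s) reduces to true regardless of the other variables. If t is false, the antecedent forces (t = F, q = F, s = F) or (t = F, q = F, s = T), and (t | ~q) | (t & s) holds there. Either way (t | ~q) | (t & s) holds.

(⟸) Assume the antecedent. If t is true, (t & q) | (~t -> ~q) reduces to true regardless of the other variables. If t is false, the antecedent forces (t = F, q = F, s = F) or (t = F, q = F, s = T), and (t & q) | (~t -> ~q) holds there. Either way (t & q) | (~t -> ~q) holds.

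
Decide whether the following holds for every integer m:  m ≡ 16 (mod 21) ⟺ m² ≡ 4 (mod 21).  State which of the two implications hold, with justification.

[⇒] Suppose m ≡ 16 (mod 21). Write m = 21j + 16. Then (21j + 16)² = 441j² + 672j + 256 = 21(21j² + 32j + 12) + 4, so m² ≡ 4 (mod 21).

[⇐] This fails: take m = 2. Then 2² = 4 ≡ 4 (mod 21), yet 2 ≡ 2 (mod 21), not 16.

The forward direction holds; the converse fails.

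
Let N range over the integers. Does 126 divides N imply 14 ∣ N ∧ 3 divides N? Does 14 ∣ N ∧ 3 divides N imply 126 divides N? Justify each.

Only the forward implication holds.

(⇒) If 126 ∣ N, write N = 126q. Since 126 = 9·14, N = 14·(9q), so 14 ∣ N; and since 126 = 42·3, N = 3·(42q), so 3 ∣ N.

(⇐) This fails: take N = 42. Both 14 ∣ 42 and 3 ∣ 42, yet 42 is not a multiple of 126 (since 42 = 0·126 + 42), so 126 ∤ 42.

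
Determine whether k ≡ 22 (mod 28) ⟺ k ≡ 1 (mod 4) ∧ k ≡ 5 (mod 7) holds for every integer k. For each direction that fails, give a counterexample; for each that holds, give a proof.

Neither implication holds.

Forward direction. This fails: k = 22 gives 22 ≡ 22 (mod 28) but 22 ≡ 2 (mod 4), so the conjunction on the right does not hold.

Converse. This fails: k = 5 satisfies both congruences on the right (5 ≡ 1 mod 4 and 5 ≡ 5 mod 7) yet 5 ≡ 5 (mod 28), not 22.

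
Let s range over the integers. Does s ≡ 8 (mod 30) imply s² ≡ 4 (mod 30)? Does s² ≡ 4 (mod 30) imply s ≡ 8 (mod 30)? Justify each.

Converse. This fails: take s = 2. Then 2² = 4 ≡ 4 (mod 30), yet 2 ≡ 2 (mod 30), not 8.

Forward direction. Suppose s ≡ 8 (mod 30). Write s = 30j + 8. Then (30j + 8)² = 900j² + 480j + 64 = 30(30j² + 16j + 2) + 4, so s² ≡ 4 (mod 30).

Only the forward implication holds.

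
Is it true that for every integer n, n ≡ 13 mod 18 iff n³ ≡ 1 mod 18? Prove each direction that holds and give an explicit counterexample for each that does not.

(⇒) holds; (⇐) fails.

Forward direction. Suppose n ≡ 13 mod 18. Write n = 18j + 13. Then (18j + 13)³ = 5832j³ + 12636j² + 9126j + 2197 = 18(324j³ + 702j² + 507j + 122) + 1, so n³ ≡ 1 (mod 18).

Converse. This fails: take n = 1. Then 1³ = 1 ≡ 1 (mod 18), yet 1 ≡ 1 (mod 18), not 13.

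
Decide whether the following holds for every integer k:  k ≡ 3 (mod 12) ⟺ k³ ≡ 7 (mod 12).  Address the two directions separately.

Both directions fail.

[⇒] This fails: take k = 3. Then 3 ≡ 3 (mod 12), but 3³ = 27 ≡ 3 (mod 12), not 7.

[⇐] This fails: take k = 7. Then 7³ = 343 ≡ 7 (mod 12), yet 7 ≡ 7 (mod 12), not 3.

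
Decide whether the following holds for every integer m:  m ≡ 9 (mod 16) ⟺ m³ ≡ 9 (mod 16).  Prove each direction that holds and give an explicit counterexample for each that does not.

[⇒] Suppose m ≡ 9 (mod 16). Write m = 16j + 9. Then (16j + 9)³ = 4096j³ + 6912j² + 3888j + 729 = 16(256j³ + 432j² + 243j + 45) + 9, so m³ ≡ 9 (mod 16).

[⇐] Conversely, suppose m³ ≡ 9 (mod 16). The only residue r in {0, …, 15} with r³ ≡ 9 (mod 16) is r = 9, so m ≡ 9 (mod 16).

Both directions hold.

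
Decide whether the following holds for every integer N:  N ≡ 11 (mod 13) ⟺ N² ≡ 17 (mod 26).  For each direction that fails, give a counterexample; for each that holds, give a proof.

Forward direction. This fails: take N = 24. Then 24 ≡ 11 (mod 13), but 24² = 576 ≡ 4 (mod 26), not 17.

Converse. This fails: take N = 15. Then 15² = 225 ≡ 17 (mod 26), yet 15 ≡ 2 (mod 13), not 11.

(⇒) fails and (⇐) fails.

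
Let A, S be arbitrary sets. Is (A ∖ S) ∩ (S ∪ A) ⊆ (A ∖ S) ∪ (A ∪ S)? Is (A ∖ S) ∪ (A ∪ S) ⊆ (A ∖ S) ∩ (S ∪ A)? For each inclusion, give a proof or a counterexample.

(⊆) Let x ∈ (A ∖ S) ∩ (S ∪ A). Then x ∈ A and x ∉ S, from which x ∈ (A ∖ S) ∪ (A ∪ S).

(⊇) This inclusion fails. Take A = ∅, S = {1}; then 1 ∈ (A ∖ S) ∪ (A ∪ S) but 1 ∉ (A ∖ S) ∩ (S ∪ A).

The sets are not equal: only the forward inclusion holds.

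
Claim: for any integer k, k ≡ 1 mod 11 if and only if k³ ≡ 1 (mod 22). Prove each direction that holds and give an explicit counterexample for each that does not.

(⟹) This fails: take k = 12. Then 12 ≡ 1 (mod 11), but 12³ = 1728 ≡ 12 (mod 22), not 1.

(⟸) Conversely, the residues r modulo 22 with r³ ≡ 1 (mod 22) are exactly {1}, and each is ≡ 1 (mod 11).

(⇒) fails; (⇐) holds.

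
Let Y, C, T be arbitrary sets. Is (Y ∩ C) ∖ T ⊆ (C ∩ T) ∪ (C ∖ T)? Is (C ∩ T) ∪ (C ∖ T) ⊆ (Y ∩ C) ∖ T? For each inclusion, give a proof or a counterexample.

The sets are not equal: only the forward inclusion holds.

Forward inclusion. Let x ∈ (Y ∩ C) ∖ T. Then x ∈ Y ∩ C and x ∉ T, from which x ∈ (C ∩ T) ∪ (C ∖ T).

Reverse inclusion. This inclusion fails. Take Y = ∅, C = {1}, T = ∅; then 1 ∈ (C ∩ T) ∪ (C ∖ T) but 1 ∉ (Y ∩ C) ∖ T.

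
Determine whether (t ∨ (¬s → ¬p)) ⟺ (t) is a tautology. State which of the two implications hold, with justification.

[⇐] Assume the antecedent. If p is true, the antecedent forces (p = T, t = T, s = F) or (p = T, t = T, s = T), and t ∨ (¬s → ¬p) holds there. If p is false, t ∨ (¬s → ¬p) reduces to true regardless of the other variables. Either way t ∨ (¬s → ¬p) holds.

[⇒] This fails. Under p = F, t = F, s = F, the left side is true but the right side is false.

The forward direction fails; the converse holds.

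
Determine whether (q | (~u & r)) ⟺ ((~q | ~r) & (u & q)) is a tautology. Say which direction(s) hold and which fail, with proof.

[⇒] This fails. Under u = F, r = T, q = F, the left side is true but the right side is false.

[⇐] Assume the antecedent. If u is true, the antecedent forces (u = T, r = F, q = T), and q | (~u & r) holds there. If u is false, the antecedent cannot hold. Either way q | (~u & r) holds.

(⇒) fails; (⇐) holds.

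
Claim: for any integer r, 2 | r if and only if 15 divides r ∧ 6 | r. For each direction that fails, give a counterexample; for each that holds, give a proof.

(→) This fails: take r = 2. Certainly 2 ∣ 2, but 15 ∤ 2.

(←) Suppose 15 ∣ r and 6 ∣ r. Any common multiple of 15 and 6 is a multiple of their lcm; here lcm(15, 6) = 15·6/gcd(15, 6) = 90/3 = 30, so 30 ∣ r. Since 2 ∣ 30, it follows that 2 ∣ r.

(⇒) fails; (⇐) holds.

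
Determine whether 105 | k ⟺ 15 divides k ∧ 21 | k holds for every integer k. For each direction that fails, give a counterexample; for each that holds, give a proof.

The biconditional holds.

Forward direction. If 105 ∣ k, write k = 105q. Since 105 = 7·15, k = 15·(7q), so 15 ∣ k; and since 105 = 5·21, k = 21·(5q), so 21 ∣ k.

Converse. Suppose 15 ∣ k and 21 ∣ k. Any common multiple of 15 and 21 is a multiple of their lcm; here lcm(15, 21) = 15·21/gcd(15, 21) = 315/3 = 105, so 105 ∣ k.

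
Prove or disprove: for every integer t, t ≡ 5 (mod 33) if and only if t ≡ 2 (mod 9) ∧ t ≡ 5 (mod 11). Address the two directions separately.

[⇒] This fails: t = 5 gives 5 ≡ 5 (mod 33) but 5 ≡ 5 (mod 9), so the conjunction on the right does not hold.

[⇐] Conversely, if t ≡ 2 (mod 9) and t ≡ 5 (mod 11), then by the Chinese remainder theorem t ≡ 38 (mod 99). Since 38 ≡ 5 (mod 33) and 33 ∣ 99, we get t ≡ 5 (mod 33).

Only the converse holds.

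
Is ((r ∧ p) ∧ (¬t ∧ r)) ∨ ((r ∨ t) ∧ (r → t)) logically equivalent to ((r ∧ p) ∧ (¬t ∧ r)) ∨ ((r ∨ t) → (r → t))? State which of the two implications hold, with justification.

(⇒) Assume the antecedent. If p is true, the consequent reduces to true regardless of the other variables. If p is false, the antecedent forces (p = F, r = F, t = T) or (p = F, r = T, t = T), and the consequent holds there. Either way the consequent holds.

(⇐) This fails. Under p = F, r = F, t = F, the left side is false but the right side is true.

The forward direction holds; the converse fails.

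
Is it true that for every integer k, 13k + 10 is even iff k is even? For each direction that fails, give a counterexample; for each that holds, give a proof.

Both directions hold.

(⇐) Suppose k is even; write k = 2j. Then 13k + 10 = 13·(2j) + 10 = 2·13j + 10, which is even.

(⇒) Suppose 13k + 10 is even. Since 13 is odd, 13k and k have the same parity, so 13k + 10 ≡ k + 10 (mod 2). As 10 is even, 13k + 10 is even exactly when k is even. Thus k is even.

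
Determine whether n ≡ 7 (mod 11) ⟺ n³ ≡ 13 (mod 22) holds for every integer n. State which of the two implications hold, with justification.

(⇒) fails; (⇐) holds.

[⇐] The residues r modulo 22 with r³ ≡ 13 (mod 22) are exactly {7}, and each is ≡ 7 (mod 11).

[⇒] This fails: take n = 18. Then 18 ≡ 7 (mod 11), but 18³ = 5832 ≡ 2 (mod 22), not 13.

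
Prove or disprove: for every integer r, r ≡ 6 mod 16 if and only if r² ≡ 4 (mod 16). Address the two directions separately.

(→) Suppose r ≡ 6 mod 16. Write r = 16j + 6. Then (16j + 6)² = 256j² + 192j + 36 = 16(16j² + 12j + 2) + 4, so r² ≡ 4 (mod 16).

(←) This fails: take r = 2. Then 2² = 4 ≡ 4 (mod 16), yet 2 ≡ 2 (mod 16), not 6.

Not equivalent: only (⇒) holds.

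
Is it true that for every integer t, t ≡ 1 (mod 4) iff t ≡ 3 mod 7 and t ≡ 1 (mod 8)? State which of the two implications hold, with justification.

(⇒) fails; (⇐) holds.

[⇒] This fails: t = 1 gives 1 ≡ 1 (mod 4) but 1 ≡ 1 (mod 7), so the conjunction on the right does not hold.

[⇐] Conversely, if t ≡ 3 (mod 7) and t ≡ 1 (mod 8), then by the Chinese remainder theorem t ≡ 17 (mod 56). Since 17 ≡ 1 (mod 4) and 4 ∣ 56, we get t ≡ 1 (mod 4).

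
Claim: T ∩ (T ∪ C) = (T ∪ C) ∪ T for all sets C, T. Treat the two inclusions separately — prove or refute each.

Only the forward inclusion holds.

Forward inclusion. Let x ∈ T ∩ (T ∪ C). Then either x ∈ T and x ∉ C; or x ∈ C ∩ T. In each case x ∈ (T ∪ C) ∪ T, so T ∩ (T ∪ C) ⊆ (T ∪ C) ∪ T.

Reverse inclusion. This inclusion fails. Take C = {1}, T = ∅; then 1 ∈ (T ∪ C) ∪ T but 1 ∉ T ∩ (T ∪ C).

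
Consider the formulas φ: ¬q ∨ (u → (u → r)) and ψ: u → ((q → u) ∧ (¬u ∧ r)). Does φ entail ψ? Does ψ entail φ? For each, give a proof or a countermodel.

Only the converse holds.

(←) Assume the antecedent. If u is true, the antecedent cannot hold. If u is false, ¬q ∨ (u → (u → r)) reduces to true regardless of the other variables. Either way ¬q ∨ (u → (u → r)) holds.

(→) This fails. Under u = T, q = F, r = F, the left side is true but the right side is false.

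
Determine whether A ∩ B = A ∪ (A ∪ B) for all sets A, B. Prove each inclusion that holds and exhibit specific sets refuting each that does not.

Reverse inclusion. This inclusion fails. Take A = {1}, B = ∅; then 1 ∈ A ∪ (A ∪ B) but 1 ∉ A ∩ B.

Forward inclusion. Let x ∈ A ∩ B. Then x ∈ A ∩ B, from which x ∈ A ∪ (A ∪ B).

Only the forward inclusion holds.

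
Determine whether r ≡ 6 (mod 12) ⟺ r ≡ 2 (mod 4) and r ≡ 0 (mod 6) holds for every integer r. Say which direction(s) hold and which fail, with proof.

(→) Suppose r ≡ 6 (mod 12); write r = 12j + 6. Since 4 ∣ 12, reducing mod 4 gives r ≡ 6 ≡ 2 (mod 4); since 6 ∣ 12, reducing mod 6 gives r ≡ 6 ≡ 0 (mod 6).

(←) Conversely, if r ≡ 2 (mod 4) and r ≡ 0 (mod 6), then by the Chinese remainder theorem r ≡ 6 (mod 12). This is exactly r ≡ 6 (mod 12).

Both directions hold.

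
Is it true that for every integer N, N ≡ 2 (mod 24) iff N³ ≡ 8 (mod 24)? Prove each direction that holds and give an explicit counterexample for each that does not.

(⇒) holds; (⇐) fails.

(⇐) This fails: take N = 8. Then 8³ = 512 ≡ 8 (mod 24), yet 8 ≡ 8 (mod 24), not 2.

(⇒) Suppose N ≡ 2 (mod 24). Write N = 24j + 2. Then (24j + 2)³ = 13824j³ + 3456j² + 288j + 8 = 24(576j³ + 144j² + 12j) + 8, so N³ ≡ 8 (mod 24).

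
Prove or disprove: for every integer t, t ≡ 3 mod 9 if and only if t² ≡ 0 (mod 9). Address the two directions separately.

(→) Suppose t ≡ 3 mod 9. Write t = 9j + 3. Then (9j + 3)² = 81j² + 54j + 9 = 9(9j² + 6j + 1) + 0, so t² ≡ 0 (mod 9).

(←) This fails: take t = 0. Then 0² = 0 ≡ 0 (mod 9), yet 0 ≡ 0 (mod 9), not 3.

Not equivalent: only (⇒) holds.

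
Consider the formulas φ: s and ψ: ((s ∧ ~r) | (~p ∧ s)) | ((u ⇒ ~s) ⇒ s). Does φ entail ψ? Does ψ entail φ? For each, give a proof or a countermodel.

Both directions hold; the statement is true.

(→) Assume the antecedent. If s is true, the consequent reduces to true regardless of the other variables. If s is false, the antecedent cannot hold. Either way the consequent holds.

(←) Assume the antecedent. If s is true, s reduces to true regardless of the other variables. If s is false, the antecedent cannot hold. Either way s holds.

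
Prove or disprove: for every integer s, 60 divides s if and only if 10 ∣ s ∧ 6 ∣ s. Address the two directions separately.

Only the forward implication holds.

(⇒) If 60 ∣ s, write s = 60q. Since 60 = 6·10, s = 10·(6q), so 10 ∣ s; and since 60 = 10·6, s = 6·(10q), so 6 ∣ s.

(⇐) This fails: take s = 30. Both 10 ∣ 30 and 6 ∣ 30, yet 30 is not a multiple of 60 (since 30 = 0·60 + 30), so 60 ∤ 30.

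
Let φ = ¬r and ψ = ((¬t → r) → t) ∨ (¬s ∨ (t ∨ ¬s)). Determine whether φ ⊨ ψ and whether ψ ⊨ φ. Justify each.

Not equivalent: only (⇒) holds.

(→) Assume the antecedent. If r is true, the antecedent cannot hold. If r is false, the consequent reduces to true regardless of the other variables. Either way the consequent holds.

(←) This fails. Under r = T, s = F, t = F, the left side is false but the right side is true.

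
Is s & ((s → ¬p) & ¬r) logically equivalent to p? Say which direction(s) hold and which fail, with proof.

Neither direction holds.

(⟹) This fails. Under r = F, p = F, s = T, the left side is true but the right side is false.

(⟸) This fails. Under r = F, p = T, s = F, the left side is false but the right side is true.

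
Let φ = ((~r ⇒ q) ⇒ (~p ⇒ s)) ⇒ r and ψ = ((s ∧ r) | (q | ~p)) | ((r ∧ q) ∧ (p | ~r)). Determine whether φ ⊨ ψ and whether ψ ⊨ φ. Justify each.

(⇒) fails and (⇐) fails.

(→) This fails. Under q = F, p = T, s = F, r = T, the left side is true but the right side is false.

(←) This fails. Under q = F, p = F, s = F, r = F, the left side is false but the right side is true.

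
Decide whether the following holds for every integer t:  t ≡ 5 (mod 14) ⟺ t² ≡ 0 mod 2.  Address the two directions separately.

(⇒) fails and (⇐) fails.

(⇒) This fails: take t = 5. Then 5 ≡ 5 (mod 14), but 5² = 25 ≡ 1 (mod 2), not 0.

(⇐) This fails: take t = 0. Then 0² = 0 ≡ 0 (mod 2), yet 0 ≡ 0 (mod 14), not 5.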